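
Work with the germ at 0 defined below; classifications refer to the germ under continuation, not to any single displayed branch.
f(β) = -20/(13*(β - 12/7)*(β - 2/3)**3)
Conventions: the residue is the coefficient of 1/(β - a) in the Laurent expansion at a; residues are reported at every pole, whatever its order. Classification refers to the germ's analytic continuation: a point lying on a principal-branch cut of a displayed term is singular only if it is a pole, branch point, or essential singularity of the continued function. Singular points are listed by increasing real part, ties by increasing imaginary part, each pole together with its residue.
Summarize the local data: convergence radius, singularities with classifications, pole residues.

Denominator factor (β - 12/7): pole of order 1 at 12/7, modulus 12/7.
Denominator factor (β - 2/3)^3: pole of order 3 at 2/3, modulus 2/3.
The radius of convergence is the smallest modulus among the singular points: 2/3.
At the order-3 pole 2/3 set g(β) = (β - (2/3))^3*f(β) = -20/(13*(β - 12/7)).
Order-3 pole: residue = g''(a)/2; g''(2/3) = 46305/17303, so the residue is 46305/34606.
At the order-1 pole 12/7 set g(β) = (β - (12/7))*f(β) = -20/(13*(β - 2/3)**3).
Simple pole: residue = g(a) at a = 12/7, which is -46305/34606.
List the singular points by increasing real part (a conjugate pair: the negative imaginary part first).

Radius of convergence at 0: 2/3.
At 2/3: a pole of order 3; residue 46305/34606.
At 12/7: a pole of order 1; residue -46305/34606.


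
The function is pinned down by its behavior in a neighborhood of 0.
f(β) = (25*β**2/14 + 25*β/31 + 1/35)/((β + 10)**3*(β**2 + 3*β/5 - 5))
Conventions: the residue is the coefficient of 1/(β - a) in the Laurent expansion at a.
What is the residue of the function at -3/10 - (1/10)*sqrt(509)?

The factor β**2 + 3*β/5 - 5 splits as (β - a)(β - a') with a = -3/10 - (1/10)*sqrt(509), a' = -3/10 + (1/10)*sqrt(509). At the order-1 pole a set g(β) = (β - a)*f(β) = [(25*β**2/14 + 25*β/31 + 1/35)/(β + 10)**3] / (β - a').
Simple pole: residue = g(a) at a = -3/10 - (1/10)*sqrt(509), which is -56587/27723500 - (60793909/437449106500)*sqrt(509).

The residue is -56587/27723500 - (60793909/437449106500)*sqrt(509).


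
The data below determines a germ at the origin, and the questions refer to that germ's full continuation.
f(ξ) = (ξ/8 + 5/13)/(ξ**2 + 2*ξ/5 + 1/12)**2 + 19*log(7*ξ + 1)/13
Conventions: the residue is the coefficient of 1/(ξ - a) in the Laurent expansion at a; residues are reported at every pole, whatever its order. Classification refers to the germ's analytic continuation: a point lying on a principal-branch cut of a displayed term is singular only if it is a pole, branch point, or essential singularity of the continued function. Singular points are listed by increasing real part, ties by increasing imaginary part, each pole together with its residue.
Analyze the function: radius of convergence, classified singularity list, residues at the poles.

Radius of convergence at 0: 1/7.
At (-1/5) - ((1/30)*sqrt(39))*i: a pole of order 2; residue ((14025/8788)*sqrt(39))*i.
At (-1/5) + ((1/30)*sqrt(39))*i: a pole of order 2; residue -((14025/8788)*sqrt(39))*i.
At -1/7: a logarithmic branch point.

Denominator factor (ξ**2 + 2*ξ/5 + 1/12)^2: discriminant -13/75, complex-conjugate roots (-1/5) + ((1/30)*sqrt(39))*i and (-1/5) - ((1/30)*sqrt(39))*i; poles of order 2, moduli (1/6)*sqrt(3) and (1/6)*sqrt(3).
Branch term (19/13)*log(1 - ξ/(-1/7)): its argument vanishes at ξ = -1/7, a logarithmic branch point, modulus 1/7.
The radius of convergence is the smallest modulus among the singular points: 1/7.
The branch term is analytic at (-1/5) - ((1/30)*sqrt(39))*i and contributes nothing to the residue; only the rational part matters.
The factor ξ**2 + 2*ξ/5 + 1/12 splits as (ξ - a)(ξ - a') with a = (-1/5) - ((1/30)*sqrt(39))*i, a' = (-1/5) + ((1/30)*sqrt(39))*i. At the order-2 pole a set g(ξ) = (ξ - a)^2*(rational part) = [ξ/8 + 5/13] / (ξ - a')^2.
Order-2 pole: residue = g'(a); g'((-1/5) - ((1/30)*sqrt(39))*i) = ((14025/8788)*sqrt(39))*i, so the residue is ((14025/8788)*sqrt(39))*i.
The branch term is analytic at (-1/5) + ((1/30)*sqrt(39))*i and contributes nothing to the residue; only the rational part matters.
The factor ξ**2 + 2*ξ/5 + 1/12 splits as (ξ - a)(ξ - a') with a = (-1/5) + ((1/30)*sqrt(39))*i, a' = (-1/5) - ((1/30)*sqrt(39))*i. At the order-2 pole a set g(ξ) = (ξ - a)^2*(rational part) = [ξ/8 + 5/13] / (ξ - a')^2.
Order-2 pole: residue = g'(a); g'((-1/5) + ((1/30)*sqrt(39))*i) = -((14025/8788)*sqrt(39))*i, so the residue is -((14025/8788)*sqrt(39))*i.
List the singular points by increasing real part (a conjugate pair: the negative imaginary part first).


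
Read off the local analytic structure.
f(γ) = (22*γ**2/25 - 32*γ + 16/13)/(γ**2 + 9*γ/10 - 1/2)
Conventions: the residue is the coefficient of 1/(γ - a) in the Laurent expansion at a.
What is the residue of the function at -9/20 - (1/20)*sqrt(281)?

The residue is -4099/250 - (533883/913250)*sqrt(281).

The factor γ**2 + 9*γ/10 - 1/2 splits as (γ - a)(γ - a') with a = -9/20 - (1/20)*sqrt(281), a' = -9/20 + (1/20)*sqrt(281). At the order-1 pole a set g(γ) = (γ - a)*f(γ) = [22*γ**2/25 - 32*γ + 16/13] / (γ - a').
Simple pole: residue = g(a) at a = -9/20 - (1/20)*sqrt(281), which is -4099/250 - (533883/913250)*sqrt(281).


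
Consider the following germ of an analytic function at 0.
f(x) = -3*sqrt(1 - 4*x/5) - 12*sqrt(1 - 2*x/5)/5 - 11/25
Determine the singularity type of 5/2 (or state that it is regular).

The term (-12/5)*sqrt(1 - x/(5/2)) has argument 1 - 5/2/(5/2) = 0 at 5/2: a square-root (algebraic, two-sheeted) branch point; the remaining terms are analytic or single-valued there.

The point is an algebraic (square-root) branch point.


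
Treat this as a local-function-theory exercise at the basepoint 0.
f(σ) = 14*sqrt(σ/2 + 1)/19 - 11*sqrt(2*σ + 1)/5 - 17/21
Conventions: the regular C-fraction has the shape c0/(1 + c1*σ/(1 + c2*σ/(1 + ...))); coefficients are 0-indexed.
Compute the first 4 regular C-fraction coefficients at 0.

The regular C-fraction coefficients are [-4534/1995, -8043/9068, 9872017/6946088, 5478044543/30247860088].

Taylor coefficients (expand at 0): a_0 = -4534/1995, a_1 = -383/190, a_2 = 1637/1520, a_3 = -6653/6080.
c0 = a_0 = -4534/1995. Peel one level at a time: if S = 1 + c*σ/S' with S'(0) = 1, then c is the σ-coefficient of S and S' = c*σ/(S - 1).
S_1 = c0/f = 1 + (-8043/9068)*σ + (207312357/164457248)*σ^2 + ...; c1 = -8043/9068.
S_2 = c1*σ/(S_1 - 1) = 1 + (9872017/6946088)*σ + (-2416429/9388096)*σ^2 + ...; c2 = 9872017/6946088.
S_3 = c2*σ/(S_2 - 1) = 1 + (5478044543/30247860088)*σ + ...; c3 = 5478044543/30247860088.


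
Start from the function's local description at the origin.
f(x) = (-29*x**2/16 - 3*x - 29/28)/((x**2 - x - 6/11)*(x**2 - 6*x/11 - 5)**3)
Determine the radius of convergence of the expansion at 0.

The radius of convergence is -1/2 + (1/22)*sqrt(385).

Denominator factor (x**2 - x - 6/11): discriminant 35/11, real irrational roots 1/2 + (1/22)*sqrt(385) and 1/2 - (1/22)*sqrt(385); poles of order 1, moduli 1/2 + (1/22)*sqrt(385) and -1/2 + (1/22)*sqrt(385).
Denominator factor (x**2 - 6*x/11 - 5)^3: discriminant 2456/121, real irrational roots 3/11 + (1/11)*sqrt(614) and 3/11 - (1/11)*sqrt(614); poles of order 3, moduli 3/11 + (1/11)*sqrt(614) and -3/11 + (1/11)*sqrt(614).
The radius of convergence is the smallest modulus among the singular points: -1/2 + (1/22)*sqrt(385).


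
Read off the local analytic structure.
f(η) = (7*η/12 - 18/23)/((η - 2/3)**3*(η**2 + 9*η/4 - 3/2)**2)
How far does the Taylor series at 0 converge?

The radius of convergence is -9/8 + (1/8)*sqrt(177).

Denominator factor (η**2 + 9*η/4 - 3/2)^2: discriminant 177/16, real irrational roots -9/8 + (1/8)*sqrt(177) and -9/8 - (1/8)*sqrt(177); poles of order 2, moduli -9/8 + (1/8)*sqrt(177) and 9/8 + (1/8)*sqrt(177).
Denominator factor (η - 2/3)^3: pole of order 3 at 2/3, modulus 2/3.
The radius of convergence is the smallest modulus among the singular points: -9/8 + (1/8)*sqrt(177).


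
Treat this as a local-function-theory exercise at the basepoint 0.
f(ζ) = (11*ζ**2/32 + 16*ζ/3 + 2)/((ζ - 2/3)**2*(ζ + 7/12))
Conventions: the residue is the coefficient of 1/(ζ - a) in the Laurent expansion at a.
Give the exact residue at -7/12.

The residue is -509/800.

At the order-1 pole -7/12 set g(ζ) = (ζ - (-7/12))*f(ζ) = (11*ζ**2/32 + 16*ζ/3 + 2)/(ζ - 2/3)**2.
Simple pole: residue = g(a) at a = -7/12, which is -509/800.


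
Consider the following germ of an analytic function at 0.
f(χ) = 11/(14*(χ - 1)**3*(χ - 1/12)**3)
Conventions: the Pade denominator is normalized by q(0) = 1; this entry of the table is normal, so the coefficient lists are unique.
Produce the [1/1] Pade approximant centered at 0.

Taylor coefficients needed (expand at 0): a_0 = 9504/7, a_1 = 370656/7, a_2 = 9294912/7.
Write the denominator as Q(χ) = 1 + q1*χ. Requiring Q*f - P = O(χ^3) with deg P <= 1 kills the coefficients of χ^2..χ^2 in Q*f:
  χ^2: a_2 + q1*a_1 = 0, i.e. 9294912/7 + (370656/7)*q1 = 0.
Solving this linear system: q1 = -326/13.
The numerator is Q*f truncated at degree 1: P0 = a_0 = 9504/7; P1 = a_1 + q1*a_0 = 1720224/91.

The Pade approximant has numerator coefficients [9504/7, 1720224/91]; denominator coefficients [1, -326/13].


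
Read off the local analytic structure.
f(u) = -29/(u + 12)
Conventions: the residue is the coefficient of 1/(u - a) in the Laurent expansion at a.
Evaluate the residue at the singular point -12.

At the order-1 pole -12 set g(u) = (u - (-12))*f(u) = -29.
Simple pole: residue = g(a) at a = -12, which is -29.

The residue is -29.


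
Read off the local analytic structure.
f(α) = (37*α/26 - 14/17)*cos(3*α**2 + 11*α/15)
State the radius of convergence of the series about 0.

The radius of convergence is infinite.

The factor cos(3*α**2 + 11*α/15) is entire and contributes no finite singular point.
The polynomial part has no poles.
No finite singular points: the Taylor series at 0 converges everywhere.


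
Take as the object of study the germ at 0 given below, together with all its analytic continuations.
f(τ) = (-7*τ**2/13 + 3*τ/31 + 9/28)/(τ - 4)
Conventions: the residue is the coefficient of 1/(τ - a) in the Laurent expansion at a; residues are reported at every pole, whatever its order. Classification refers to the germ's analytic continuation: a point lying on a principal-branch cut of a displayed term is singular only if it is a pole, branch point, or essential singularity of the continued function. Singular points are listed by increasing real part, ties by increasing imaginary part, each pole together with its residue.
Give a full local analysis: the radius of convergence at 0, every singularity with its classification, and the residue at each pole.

Radius of convergence at 0: 4.
At 4: a pole of order 1; residue -89221/11284.

Denominator factor (τ - 4): pole of order 1 at 4, modulus 4.
The radius of convergence is the smallest modulus among the singular points: 4.
At the order-1 pole 4 set g(τ) = (τ - (4))*f(τ) = -7*τ**2/13 + 3*τ/31 + 9/28.
Simple pole: residue = g(a) at a = 4, which is -89221/11284.


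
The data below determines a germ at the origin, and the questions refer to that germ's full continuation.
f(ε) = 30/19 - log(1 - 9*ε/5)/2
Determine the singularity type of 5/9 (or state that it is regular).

The term (-1/2)*log(1 - ε/(5/9)) has argument 1 - 5/9/(5/9) = 0 at 5/9: a logarithmic (infinitely-sheeted) branch point; the remaining terms are analytic or single-valued there.

The point is a logarithmic branch point.


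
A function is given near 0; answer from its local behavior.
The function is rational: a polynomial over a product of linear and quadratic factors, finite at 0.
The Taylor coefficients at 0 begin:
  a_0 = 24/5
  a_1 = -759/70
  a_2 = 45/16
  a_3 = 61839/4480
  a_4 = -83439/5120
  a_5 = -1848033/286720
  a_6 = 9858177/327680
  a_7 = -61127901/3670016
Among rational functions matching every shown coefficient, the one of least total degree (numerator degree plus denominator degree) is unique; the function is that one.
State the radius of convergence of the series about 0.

No rational of total degree below 4 reproduces all 8 coefficients; solving the [2/2] Pade equations on them gives f(ν) = (7*ν**2/20 - 31*ν/7 + 16/5)/(ν**2 + 7*ν/12 + 2/3), whose expansion matches every shown term.
Denominator factor (ν**2 + 7*ν/12 + 2/3): discriminant -335/144, complex-conjugate roots (-7/24) + ((1/24)*sqrt(335))*i and (-7/24) - ((1/24)*sqrt(335))*i; poles of order 1, moduli (1/3)*sqrt(6) and (1/3)*sqrt(6).
The radius of convergence is the smallest modulus among the singular points: (1/3)*sqrt(6).

The radius of convergence is (1/3)*sqrt(6).


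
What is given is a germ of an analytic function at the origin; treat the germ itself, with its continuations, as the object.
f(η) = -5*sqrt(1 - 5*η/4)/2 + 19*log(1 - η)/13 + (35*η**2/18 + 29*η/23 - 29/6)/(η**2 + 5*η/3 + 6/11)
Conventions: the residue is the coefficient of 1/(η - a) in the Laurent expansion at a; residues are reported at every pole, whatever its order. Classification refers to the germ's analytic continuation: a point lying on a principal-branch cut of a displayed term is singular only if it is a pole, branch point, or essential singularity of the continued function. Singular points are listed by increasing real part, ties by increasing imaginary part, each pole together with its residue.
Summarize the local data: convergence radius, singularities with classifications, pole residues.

Denominator factor (η**2 + 5*η/3 + 6/11): discriminant 59/99, real irrational roots -5/6 + (1/66)*sqrt(649) and -5/6 - (1/66)*sqrt(649); poles of order 1, moduli 5/6 - (1/66)*sqrt(649) and 5/6 + (1/66)*sqrt(649).
Branch term (-5/2)*sqrt(1 - η/(4/5)): its argument vanishes at η = 4/5, a square-root branch point, modulus 4/5.
Branch term (19/13)*log(1 - η/(1)): its argument vanishes at η = 1, a logarithmic branch point, modulus 1.
The radius of convergence is the smallest modulus among the singular points: 5/6 - (1/66)*sqrt(649).
The branch terms are analytic at -5/6 - (1/66)*sqrt(649) and contribute nothing to the residue; only the rational part matters.
The factor η**2 + 5*η/3 + 6/11 splits as (η - a)(η - a') with a = -5/6 - (1/66)*sqrt(649), a' = -5/6 + (1/66)*sqrt(649). At the order-1 pole a set g(η) = (η - a)*(rational part) = [35*η**2/18 + 29*η/23 - 29/6] / (η - a').
Simple pole: residue = g(a) at a = -5/6 - (1/66)*sqrt(649), which is -2459/2484 + (347893/1612116)*sqrt(649).
The branch terms are analytic at -5/6 + (1/66)*sqrt(649) and contribute nothing to the residue; only the rational part matters.
The factor η**2 + 5*η/3 + 6/11 splits as (η - a)(η - a') with a = -5/6 + (1/66)*sqrt(649), a' = -5/6 - (1/66)*sqrt(649). At the order-1 pole a set g(η) = (η - a)*(rational part) = [35*η**2/18 + 29*η/23 - 29/6] / (η - a').
Simple pole: residue = g(a) at a = -5/6 + (1/66)*sqrt(649), which is -2459/2484 - (347893/1612116)*sqrt(649).
List the singular points by increasing real part (a conjugate pair: the negative imaginary part first).

Radius of convergence at 0: 5/6 - (1/66)*sqrt(649).
At -5/6 - (1/66)*sqrt(649): a pole of order 1; residue -2459/2484 + (347893/1612116)*sqrt(649).
At -5/6 + (1/66)*sqrt(649): a pole of order 1; residue -2459/2484 - (347893/1612116)*sqrt(649).
At 4/5: an algebraic (square-root) branch point.
At 1: a logarithmic branch point.


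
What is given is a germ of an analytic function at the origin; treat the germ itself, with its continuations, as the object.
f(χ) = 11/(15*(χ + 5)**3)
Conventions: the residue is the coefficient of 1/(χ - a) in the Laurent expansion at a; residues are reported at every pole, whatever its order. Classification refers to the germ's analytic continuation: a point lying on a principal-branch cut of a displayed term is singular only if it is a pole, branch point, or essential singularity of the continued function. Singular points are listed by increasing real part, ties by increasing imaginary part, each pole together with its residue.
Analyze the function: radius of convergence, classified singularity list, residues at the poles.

Radius of convergence at 0: 5.
At -5: a pole of order 3; residue 0.

Denominator factor (χ + 5)^3: pole of order 3 at -5, modulus 5.
The radius of convergence is the smallest modulus among the singular points: 5.
At the order-3 pole -5 set g(χ) = (χ - (-5))^3*f(χ) = 11/15.
Order-3 pole: residue = g''(a)/2; g''(-5) = 0, so the residue is 0.


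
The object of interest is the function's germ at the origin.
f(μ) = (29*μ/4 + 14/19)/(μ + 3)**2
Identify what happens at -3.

The denominator factor μ + 3 vanishes at -3 and appears to the power 2; the numerator there equals -1597/76, nonzero, and no other factor vanishes.
Hence a pole whose order is the multiplicity, 2.

The point is a pole of order 2.


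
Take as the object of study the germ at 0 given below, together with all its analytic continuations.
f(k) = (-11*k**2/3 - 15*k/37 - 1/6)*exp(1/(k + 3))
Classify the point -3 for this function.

The point is an essential singularity.

The exponent 1/(k - (-3)) has a pole at -3, so exp(1/(k - (-3))) takes every nonzero value near it: an essential singularity (not a pole of any order).


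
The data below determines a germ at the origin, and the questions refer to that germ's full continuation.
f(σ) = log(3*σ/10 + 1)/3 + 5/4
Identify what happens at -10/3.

The point is a logarithmic branch point.

The term (1/3)*log(1 - σ/(-10/3)) has argument 1 - -10/3/(-10/3) = 0 at -10/3: a logarithmic (infinitely-sheeted) branch point; the remaining terms are analytic or single-valued there.


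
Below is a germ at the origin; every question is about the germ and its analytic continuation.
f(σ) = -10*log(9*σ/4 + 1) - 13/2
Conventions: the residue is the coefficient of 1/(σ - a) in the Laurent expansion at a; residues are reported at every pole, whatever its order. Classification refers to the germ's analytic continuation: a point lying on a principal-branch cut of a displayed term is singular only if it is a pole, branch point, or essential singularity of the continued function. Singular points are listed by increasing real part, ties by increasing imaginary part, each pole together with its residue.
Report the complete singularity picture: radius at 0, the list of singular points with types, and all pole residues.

Branch term (-10)*log(1 - σ/(-4/9)): its argument vanishes at σ = -4/9, a logarithmic branch point, modulus 4/9.
The radius of convergence is the smallest modulus among the singular points: 4/9.

Radius of convergence at 0: 4/9.
At -4/9: a logarithmic branch point.


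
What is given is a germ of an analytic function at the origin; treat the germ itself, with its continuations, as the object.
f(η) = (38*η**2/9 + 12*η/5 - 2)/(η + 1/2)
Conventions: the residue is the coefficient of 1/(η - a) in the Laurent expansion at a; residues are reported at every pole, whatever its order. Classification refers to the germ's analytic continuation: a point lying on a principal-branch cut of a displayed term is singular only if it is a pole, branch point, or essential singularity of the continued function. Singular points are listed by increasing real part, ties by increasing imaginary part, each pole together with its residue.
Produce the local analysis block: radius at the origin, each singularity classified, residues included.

Radius of convergence at 0: 1/2.
At -1/2: a pole of order 1; residue -193/90.

Denominator factor (η + 1/2): pole of order 1 at -1/2, modulus 1/2.
The radius of convergence is the smallest modulus among the singular points: 1/2.
At the order-1 pole -1/2 set g(η) = (η - (-1/2))*f(η) = 38*η**2/9 + 12*η/5 - 2.
Simple pole: residue = g(a) at a = -1/2, which is -193/90.


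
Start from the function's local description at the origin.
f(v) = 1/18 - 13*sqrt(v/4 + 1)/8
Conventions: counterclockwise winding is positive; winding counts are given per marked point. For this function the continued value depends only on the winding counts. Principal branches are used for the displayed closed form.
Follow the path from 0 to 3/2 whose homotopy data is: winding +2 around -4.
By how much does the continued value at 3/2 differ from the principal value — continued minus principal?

The rational part is single-valued and drops out of the difference; each branch term changes only by its own monodromy.
(-13/8)*sqrt(1 - v/(-4)): winding +2 is even, the square root returns to the same sheet, contribution 0.
Summing the contributions at v = 3/2 gives 0.

Continued minus principal equals 0.


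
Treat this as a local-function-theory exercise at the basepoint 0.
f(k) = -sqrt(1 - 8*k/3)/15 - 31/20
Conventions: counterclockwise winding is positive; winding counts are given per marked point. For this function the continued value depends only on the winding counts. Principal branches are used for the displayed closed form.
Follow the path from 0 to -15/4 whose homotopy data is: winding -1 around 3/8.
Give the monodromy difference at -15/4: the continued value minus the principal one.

Continued minus principal equals (2/15)*sqrt(11).

The rational part is single-valued and drops out of the difference; each branch term changes only by its own monodromy.
(-1/15)*sqrt(1 - k/(3/8)): winding -1 is odd, the square root flips sign, contributing -2*(-1/15)*sqrt(1 - (-15/4)/(3/8)) = -2*(-1/15)*sqrt(11) = (2/15)*sqrt(11).
Summing the contributions at k = -15/4 gives (2/15)*sqrt(11).


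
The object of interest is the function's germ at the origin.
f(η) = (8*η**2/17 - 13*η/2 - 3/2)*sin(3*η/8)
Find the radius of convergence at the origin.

The factor sin(3*η/8) is entire and contributes no finite singular point.
The polynomial part has no poles.
No finite singular points: the Taylor series at 0 converges everywhere.

The radius of convergence is infinite.


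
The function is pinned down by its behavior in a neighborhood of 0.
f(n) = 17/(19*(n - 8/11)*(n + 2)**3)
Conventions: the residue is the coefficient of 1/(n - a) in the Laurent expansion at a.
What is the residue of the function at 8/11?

At the order-1 pole 8/11 set g(n) = (n - (8/11))*f(n) = 17/(19*(n + 2)**3).
Simple pole: residue = g(a) at a = 8/11, which is 22627/513000.

The residue is 22627/513000.


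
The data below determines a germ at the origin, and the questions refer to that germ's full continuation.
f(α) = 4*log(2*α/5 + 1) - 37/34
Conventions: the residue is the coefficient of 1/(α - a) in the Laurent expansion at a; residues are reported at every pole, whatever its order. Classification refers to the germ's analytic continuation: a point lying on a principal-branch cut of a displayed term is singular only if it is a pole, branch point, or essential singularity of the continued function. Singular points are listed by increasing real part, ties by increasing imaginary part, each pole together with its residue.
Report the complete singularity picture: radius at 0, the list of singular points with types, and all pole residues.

Branch term (4)*log(1 - α/(-5/2)): its argument vanishes at α = -5/2, a logarithmic branch point, modulus 5/2.
The radius of convergence is the smallest modulus among the singular points: 5/2.

Radius of convergence at 0: 5/2.
At -5/2: a logarithmic branch point.


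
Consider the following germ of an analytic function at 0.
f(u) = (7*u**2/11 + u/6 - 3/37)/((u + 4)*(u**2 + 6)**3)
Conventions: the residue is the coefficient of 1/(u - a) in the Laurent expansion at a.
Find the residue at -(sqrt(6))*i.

The residue is (-11519/26002416) + ((976585/3744347904)*sqrt(6))*i.

The factor u**2 + 6 splits as (u - a)(u - a') with a = -(sqrt(6))*i, a' = (sqrt(6))*i. At the order-3 pole a set g(u) = (u - a)^3*f(u) = [(7*u**2/11 + u/6 - 3/37)/(u + 4)] / (u - a')^3.
Order-3 pole: residue = g''(a)/2; g''(-(sqrt(6))*i) = (-11519/13001208) + ((976585/1872173952)*sqrt(6))*i, so the residue is (-11519/26002416) + ((976585/3744347904)*sqrt(6))*i.


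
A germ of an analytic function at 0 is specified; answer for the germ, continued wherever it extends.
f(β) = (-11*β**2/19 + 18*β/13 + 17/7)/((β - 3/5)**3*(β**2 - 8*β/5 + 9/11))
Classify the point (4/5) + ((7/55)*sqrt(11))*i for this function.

The point is a pole of order 1.

The denominator factor β**2 - 8*β/5 + 9/11 vanishes at (4/5) + ((7/55)*sqrt(11))*i and appears to the power 1; the numerator there equals (141298/43225) + ((3962/67925)*sqrt(11))*i, nonzero, and no other factor vanishes.
Hence a pole whose order is the multiplicity, 1.


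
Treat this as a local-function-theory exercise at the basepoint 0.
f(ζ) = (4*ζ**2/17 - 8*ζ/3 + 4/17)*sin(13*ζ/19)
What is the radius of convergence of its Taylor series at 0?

The radius of convergence is infinite.

The factor sin(13*ζ/19) is entire and contributes no finite singular point.
The polynomial part has no poles.
No finite singular points: the Taylor series at 0 converges everywhere.


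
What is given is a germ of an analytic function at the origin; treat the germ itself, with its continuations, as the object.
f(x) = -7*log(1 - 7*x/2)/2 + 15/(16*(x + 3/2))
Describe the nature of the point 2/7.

The point is a logarithmic branch point.

The term (-7/2)*log(1 - x/(2/7)) has argument 1 - 2/7/(2/7) = 0 at 2/7: a logarithmic (infinitely-sheeted) branch point; the remaining terms are analytic or single-valued there.


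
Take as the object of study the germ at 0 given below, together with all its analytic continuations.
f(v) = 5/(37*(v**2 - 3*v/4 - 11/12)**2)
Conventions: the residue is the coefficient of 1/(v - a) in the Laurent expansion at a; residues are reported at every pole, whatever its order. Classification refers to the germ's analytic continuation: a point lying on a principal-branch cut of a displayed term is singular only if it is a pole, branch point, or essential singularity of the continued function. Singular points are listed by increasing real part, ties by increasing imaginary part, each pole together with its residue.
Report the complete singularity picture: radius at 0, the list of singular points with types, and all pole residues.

Radius of convergence at 0: -3/8 + (1/24)*sqrt(609).
At 3/8 - (1/24)*sqrt(609): a pole of order 2; residue (1920/1524733)*sqrt(609).
At 3/8 + (1/24)*sqrt(609): a pole of order 2; residue -(1920/1524733)*sqrt(609).

Denominator factor (v**2 - 3*v/4 - 11/12)^2: discriminant 203/48, real irrational roots 3/8 + (1/24)*sqrt(609) and 3/8 - (1/24)*sqrt(609); poles of order 2, moduli 3/8 + (1/24)*sqrt(609) and -3/8 + (1/24)*sqrt(609).
The radius of convergence is the smallest modulus among the singular points: -3/8 + (1/24)*sqrt(609).
The factor v**2 - 3*v/4 - 11/12 splits as (v - a)(v - a') with a = 3/8 - (1/24)*sqrt(609), a' = 3/8 + (1/24)*sqrt(609). At the order-2 pole a set g(v) = (v - a)^2*f(v) = [5/37] / (v - a')^2.
Order-2 pole: residue = g'(a); g'(3/8 - (1/24)*sqrt(609)) = (1920/1524733)*sqrt(609), so the residue is (1920/1524733)*sqrt(609).
The factor v**2 - 3*v/4 - 11/12 splits as (v - a)(v - a') with a = 3/8 + (1/24)*sqrt(609), a' = 3/8 - (1/24)*sqrt(609). At the order-2 pole a set g(v) = (v - a)^2*f(v) = [5/37] / (v - a')^2.
Order-2 pole: residue = g'(a); g'(3/8 + (1/24)*sqrt(609)) = -(1920/1524733)*sqrt(609), so the residue is -(1920/1524733)*sqrt(609).
List the singular points by increasing real part (a conjugate pair: the negative imaginary part first).


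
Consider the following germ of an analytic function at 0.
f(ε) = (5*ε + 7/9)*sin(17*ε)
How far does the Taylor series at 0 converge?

The radius of convergence is infinite.

The factor sin(17*ε) is entire and contributes no finite singular point.
The polynomial part has no poles.
No finite singular points: the Taylor series at 0 converges everywhere.


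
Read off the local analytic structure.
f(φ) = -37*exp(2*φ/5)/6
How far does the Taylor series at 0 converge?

The factor exp(2*φ/5) is entire and contributes no finite singular point.
The polynomial part has no poles.
No finite singular points: the Taylor series at 0 converges everywhere.

The radius of convergence is infinite.


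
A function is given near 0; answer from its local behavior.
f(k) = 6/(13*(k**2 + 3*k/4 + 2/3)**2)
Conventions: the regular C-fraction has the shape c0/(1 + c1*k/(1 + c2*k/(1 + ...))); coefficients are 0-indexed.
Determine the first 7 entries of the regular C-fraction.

Taylor coefficients (expand at 0): a_0 = 27/26, a_1 = -243/104, a_2 = 1377/1664, a_3 = 15309/3328, a_4 = -887193/106496, a_5 = 675783/425984, a_6 = 99369261/6815744.
c0 = a_0 = 27/26. Peel one level at a time: if S = 1 + c*k/S' with S'(0) = 1, then c is the k-coefficient of S and S' = c*k/(S - 1).
S_1 = c0/f = 1 + (9/4)*k + (273/64)*k^2 + ...; c1 = 9/4.
S_2 = c1*k/(S_1 - 1) = 1 + (-91/48)*k + (4825/2304)*k^2 + ...; c2 = -91/48.
S_3 = c2*k/(S_2 - 1) = 1 + (4825/4368)*k + (816/8281)*k^2 + ...; c3 = 4825/4368.
S_4 = c3*k/(S_3 - 1) = 1 + (-39168/439075)*k + (-6967296/23280625)*k^2 + ...; c4 = -39168/439075.
S_5 = c4*k/(S_4 - 1) = 1 + (-275184/82025)*k + (4368/289)*k^2 + ...; c5 = -275184/82025.
S_6 = c5*k/(S_5 - 1) = 1 + (4825/1071)*k + ...; c6 = 4825/1071.

The regular C-fraction coefficients are [27/26, 9/4, -91/48, 4825/4368, -39168/439075, -275184/82025, 4825/1071].


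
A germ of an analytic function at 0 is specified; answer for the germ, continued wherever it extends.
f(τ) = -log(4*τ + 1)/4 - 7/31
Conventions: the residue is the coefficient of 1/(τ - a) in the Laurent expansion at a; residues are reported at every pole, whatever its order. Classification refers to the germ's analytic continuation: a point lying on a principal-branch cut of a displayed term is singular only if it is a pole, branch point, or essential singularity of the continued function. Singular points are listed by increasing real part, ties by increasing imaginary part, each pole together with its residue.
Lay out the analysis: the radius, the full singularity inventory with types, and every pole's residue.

Radius of convergence at 0: 1/4.
At -1/4: a logarithmic branch point.

Branch term (-1/4)*log(1 - τ/(-1/4)): its argument vanishes at τ = -1/4, a logarithmic branch point, modulus 1/4.
The radius of convergence is the smallest modulus among the singular points: 1/4.


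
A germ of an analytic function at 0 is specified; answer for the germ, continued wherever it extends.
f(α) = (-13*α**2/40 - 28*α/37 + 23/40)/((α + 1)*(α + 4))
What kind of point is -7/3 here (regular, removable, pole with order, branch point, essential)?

The point is a regular point.

Denominator factors: α + 1 = -4/3 at α = -7/3; α + 4 = 5/3 at α = -7/3 — none vanishes.
So the germ continues analytically to -7/3.


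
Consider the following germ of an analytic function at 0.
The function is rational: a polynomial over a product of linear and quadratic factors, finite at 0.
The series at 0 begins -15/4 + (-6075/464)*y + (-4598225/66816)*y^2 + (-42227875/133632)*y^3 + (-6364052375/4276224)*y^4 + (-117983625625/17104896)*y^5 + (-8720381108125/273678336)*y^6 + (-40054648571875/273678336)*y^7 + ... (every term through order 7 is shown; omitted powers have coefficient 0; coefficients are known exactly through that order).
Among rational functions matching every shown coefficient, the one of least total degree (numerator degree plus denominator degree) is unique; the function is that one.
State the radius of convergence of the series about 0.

The radius of convergence is -5/16 + (1/80)*sqrt(1905).

No rational of total degree below 6 reproduces all 8 coefficients; solving the [2/4] Pade equations on them gives f(y) = (5*y**2/9 + 12*y/29 - 3/20)/(y**2 + 5*y/8 - 1/5)**2, whose expansion matches every shown term.
Denominator factor (y**2 + 5*y/8 - 1/5)^2: discriminant 381/320, real irrational roots -5/16 + (1/80)*sqrt(1905) and -5/16 - (1/80)*sqrt(1905); poles of order 2, moduli -5/16 + (1/80)*sqrt(1905) and 5/16 + (1/80)*sqrt(1905).
The radius of convergence is the smallest modulus among the singular points: -5/16 + (1/80)*sqrt(1905).


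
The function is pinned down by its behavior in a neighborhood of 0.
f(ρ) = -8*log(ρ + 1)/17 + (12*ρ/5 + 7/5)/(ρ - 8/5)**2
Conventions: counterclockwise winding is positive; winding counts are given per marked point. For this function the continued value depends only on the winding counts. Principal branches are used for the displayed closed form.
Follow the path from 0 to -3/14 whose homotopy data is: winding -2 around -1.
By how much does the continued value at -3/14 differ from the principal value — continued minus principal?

Continued minus principal equals (32/17)*pi*i.

The rational part is single-valued and drops out of the difference; each branch term changes only by its own monodromy.
(-8/17)*log(1 - ρ/(-1)): each positive loop around -1 adds 2*pi*i to the log, so winding -2 contributes (-8/17)*(-2)*2*pi*i = (32/17)*pi*i.
Summing the contributions at ρ = -3/14 gives (32/17)*pi*i.


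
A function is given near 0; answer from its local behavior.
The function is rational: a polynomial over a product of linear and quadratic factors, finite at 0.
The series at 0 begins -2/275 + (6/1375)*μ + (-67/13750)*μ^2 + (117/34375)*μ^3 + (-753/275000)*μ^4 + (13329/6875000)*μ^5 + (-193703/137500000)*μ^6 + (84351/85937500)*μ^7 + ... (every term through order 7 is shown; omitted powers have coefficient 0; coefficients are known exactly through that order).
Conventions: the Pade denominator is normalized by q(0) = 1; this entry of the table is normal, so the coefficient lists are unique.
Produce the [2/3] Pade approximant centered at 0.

The Pade approximant has numerator coefficients [-2/275, -24/18425, -8/18425]; denominator coefficients [1, 261/335, -957/6700, -234/1675].

Taylor coefficients needed (read off): a_0 = -2/275, a_1 = 6/1375, a_2 = -67/13750, a_3 = 117/34375, a_4 = -753/275000, a_5 = 13329/6875000.
Write the denominator as Q(μ) = 1 + q1*μ + q2*μ^2 + q3*μ^3. Requiring Q*f - P = O(μ^6) with deg P <= 2 kills the coefficients of μ^3..μ^5 in Q*f:
  μ^3: a_3 + q1*a_2 + q2*a_1 + q3*a_0 = 0, i.e. 117/34375 + (-67/13750)*q1 + (6/1375)*q2 + (-2/275)*q3 = 0.
  μ^4: a_4 + q1*a_3 + q2*a_2 + q3*a_1 = 0, i.e. -753/275000 + (117/34375)*q1 + (-67/13750)*q2 + (6/1375)*q3 = 0.
  μ^5: a_5 + q1*a_4 + q2*a_3 + q3*a_2 = 0, i.e. 13329/6875000 + (-753/275000)*q1 + (117/34375)*q2 + (-67/13750)*q3 = 0.
Solving this linear system: q1 = 261/335, q2 = -957/6700, q3 = -234/1675.
The numerator is Q*f truncated at degree 2: P0 = a_0 = -2/275; P1 = a_1 + q1*a_0 = -24/18425; P2 = a_2 + q1*a_1 + q2*a_0 = -8/18425.


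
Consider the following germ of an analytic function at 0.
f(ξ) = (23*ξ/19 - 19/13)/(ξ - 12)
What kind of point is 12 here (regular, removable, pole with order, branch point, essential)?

The point is a pole of order 1.

The denominator factor ξ - 12 vanishes at 12 and appears to the power 1; the numerator there equals 3227/247, nonzero, and no other factor vanishes.
Hence a pole whose order is the multiplicity, 1.


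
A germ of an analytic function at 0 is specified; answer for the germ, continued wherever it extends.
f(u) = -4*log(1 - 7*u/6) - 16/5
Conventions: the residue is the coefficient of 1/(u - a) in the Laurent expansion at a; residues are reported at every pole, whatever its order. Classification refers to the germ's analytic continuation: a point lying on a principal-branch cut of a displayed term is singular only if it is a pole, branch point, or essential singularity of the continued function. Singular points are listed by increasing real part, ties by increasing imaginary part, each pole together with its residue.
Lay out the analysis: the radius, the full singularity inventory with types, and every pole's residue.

Radius of convergence at 0: 6/7.
At 6/7: a logarithmic branch point.

Branch term (-4)*log(1 - u/(6/7)): its argument vanishes at u = 6/7, a logarithmic branch point, modulus 6/7.
The radius of convergence is the smallest modulus among the singular points: 6/7.


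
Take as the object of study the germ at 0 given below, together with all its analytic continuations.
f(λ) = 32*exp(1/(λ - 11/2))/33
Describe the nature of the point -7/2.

There is no denominator, hence no pole anywhere.
The essential point of exp(1/(λ - (11/2))) is 11/2, not -7/2.
So the germ continues analytically to -7/2.

The point is a regular point.


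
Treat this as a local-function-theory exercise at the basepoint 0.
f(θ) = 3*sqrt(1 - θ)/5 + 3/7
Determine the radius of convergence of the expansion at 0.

The radius of convergence is 1.

Branch term (3/5)*sqrt(1 - θ/(1)): its argument vanishes at θ = 1, a square-root branch point, modulus 1.
The radius of convergence is the smallest modulus among the singular points: 1.


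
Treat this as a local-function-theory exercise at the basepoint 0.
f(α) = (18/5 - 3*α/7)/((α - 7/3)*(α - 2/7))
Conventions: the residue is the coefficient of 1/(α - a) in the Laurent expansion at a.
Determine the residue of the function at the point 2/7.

The residue is -2556/1505.

At the order-1 pole 2/7 set g(α) = (α - (2/7))*f(α) = (18/5 - 3*α/7)/(α - 7/3).
Simple pole: residue = g(a) at a = 2/7, which is -2556/1505.


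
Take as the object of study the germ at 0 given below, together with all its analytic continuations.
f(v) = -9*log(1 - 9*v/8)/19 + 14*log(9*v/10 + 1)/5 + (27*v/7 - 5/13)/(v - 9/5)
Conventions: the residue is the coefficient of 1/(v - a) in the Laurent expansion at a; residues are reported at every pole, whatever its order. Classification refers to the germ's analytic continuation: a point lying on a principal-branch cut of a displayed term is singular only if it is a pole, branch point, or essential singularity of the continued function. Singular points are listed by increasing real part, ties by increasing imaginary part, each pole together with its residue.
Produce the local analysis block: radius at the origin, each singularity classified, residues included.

Radius of convergence at 0: 8/9.
At -10/9: a logarithmic branch point.
At 8/9: a logarithmic branch point.
At 9/5: a pole of order 1; residue 2984/455.

Denominator factor (v - 9/5): pole of order 1 at 9/5, modulus 9/5.
Branch term (14/5)*log(1 - v/(-10/9)): its argument vanishes at v = -10/9, a logarithmic branch point, modulus 10/9.
Branch term (-9/19)*log(1 - v/(8/9)): its argument vanishes at v = 8/9, a logarithmic branch point, modulus 8/9.
The radius of convergence is the smallest modulus among the singular points: 8/9.
The branch terms are analytic at 9/5 and contribute nothing to the residue; only the rational part matters.
At the order-1 pole 9/5 set g(v) = (v - (9/5))*(rational part) = 27*v/7 - 5/13.
Simple pole: residue = g(a) at a = 9/5, which is 2984/455.
List the singular points by increasing real part (a conjugate pair: the negative imaginary part first).


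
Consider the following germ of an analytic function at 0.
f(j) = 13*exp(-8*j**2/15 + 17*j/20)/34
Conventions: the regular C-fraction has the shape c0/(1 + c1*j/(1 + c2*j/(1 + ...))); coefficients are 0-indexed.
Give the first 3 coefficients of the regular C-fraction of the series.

Taylor coefficients (expand at 0): a_0 = 13/34, a_1 = 13/40, a_2 = -5369/81600.
c0 = a_0 = 13/34. Peel one level at a time: if S = 1 + c*j/S' with S'(0) = 1, then c is the j-coefficient of S and S' = c*j/(S - 1).
S_1 = c0/f = 1 + (-17/20)*j + (2147/2400)*j^2 + ...; c1 = -17/20.
S_2 = c1*j/(S_1 - 1) = 1 + (2147/2040)*j + ...; c2 = 2147/2040.

The regular C-fraction coefficients are [13/34, -17/20, 2147/2040].


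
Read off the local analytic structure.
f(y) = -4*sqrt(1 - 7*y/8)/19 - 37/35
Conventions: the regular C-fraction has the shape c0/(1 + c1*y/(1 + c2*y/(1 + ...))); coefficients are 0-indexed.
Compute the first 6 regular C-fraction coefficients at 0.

Taylor coefficients (expand at 0): a_0 = -843/665, a_1 = 7/76, a_2 = 49/2432, a_3 = 343/38912, a_4 = 12005/2490368, a_5 = 117649/39845888.
c0 = a_0 = -843/665. Peel one level at a time: if S = 1 + c*y/S' with S'(0) = 1, then c is the y-coefficient of S and S' = c*y/(S - 1).
S_1 = c0/f = 1 + (245/3372)*y + (1925945/90963072)*y^2 + ...; c1 = 245/3372.
S_2 = c1*y/(S_1 - 1) = 1 + (-7861/26976)*y + (-49/1024)*y^2 + ...; c2 = -7861/26976.
S_3 = c2*y/(S_2 - 1) = 1 + (-5901/35936)*y + (-57953721/1291396096)*y^2 + ...; c3 = -5901/35936.
S_4 = c3*y/(S_3 - 1) = 1 + (-9821/35936)*y + (-49/1024)*y^2 + ...; c4 = -9821/35936.
S_5 = c4*y/(S_4 - 1) = 1 + (-7861/44896)*y + ...; c5 = -7861/44896.

The regular C-fraction coefficients are [-843/665, 245/3372, -7861/26976, -5901/35936, -9821/35936, -7861/44896].
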